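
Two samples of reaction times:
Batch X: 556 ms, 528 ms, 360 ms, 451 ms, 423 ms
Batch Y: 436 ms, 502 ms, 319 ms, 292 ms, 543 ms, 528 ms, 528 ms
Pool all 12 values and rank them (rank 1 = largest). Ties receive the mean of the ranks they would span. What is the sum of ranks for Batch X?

Sorted (descending): 556, 543, 528, 528, 528, 502, 451, 436, 423, 360, 319, 292
The 3 values of 528 occupy positions 3–5 → average rank 4.
Batch X values → pooled ranks: 556→1, 528→4, 360→10, 451→7, 423→9
Rank sum = 1 + 4 + 10 + 7 + 9 = 31

31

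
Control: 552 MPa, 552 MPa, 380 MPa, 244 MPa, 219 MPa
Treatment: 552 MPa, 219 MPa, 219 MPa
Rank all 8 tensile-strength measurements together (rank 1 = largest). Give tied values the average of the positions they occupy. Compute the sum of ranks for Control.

20

Sorted (descending): 552, 552, 552, 380, 244, 219, 219, 219
The 3 values of 552 occupy positions 1–3 → average rank 2.
The 3 values of 219 occupy positions 6–8 → average rank 7.
Control values → pooled ranks: 552→2, 552→2, 380→4, 244→5, 219→7
Rank sum = 2 + 2 + 4 + 5 + 7 = 20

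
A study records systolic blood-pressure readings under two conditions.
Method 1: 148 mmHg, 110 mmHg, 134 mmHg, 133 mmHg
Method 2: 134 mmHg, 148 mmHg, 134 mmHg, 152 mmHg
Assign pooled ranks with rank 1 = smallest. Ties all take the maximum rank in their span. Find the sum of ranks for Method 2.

25

Sorted (ascending): 110, 133, 134, 134, 134, 148, 148, 152
The 3 values of 134 occupy positions 3–5 → each gets rank 5.
The 2 values of 148 occupy positions 6–7 → each gets rank 7.
Method 2 values → pooled ranks: 134→5, 148→7, 134→5, 152→8
Rank sum = 5 + 7 + 5 + 8 = 25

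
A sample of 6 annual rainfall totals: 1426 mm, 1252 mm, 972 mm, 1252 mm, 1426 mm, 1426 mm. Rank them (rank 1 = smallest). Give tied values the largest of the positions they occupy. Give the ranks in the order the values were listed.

6, 3, 1, 3, 6, 6

Sorted (ascending): 972, 1252, 1252, 1426, 1426, 1426
The 2 values of 1252 occupy positions 2–3 → each gets rank 3.
The 3 values of 1426 occupy positions 4–6 → each gets rank 6.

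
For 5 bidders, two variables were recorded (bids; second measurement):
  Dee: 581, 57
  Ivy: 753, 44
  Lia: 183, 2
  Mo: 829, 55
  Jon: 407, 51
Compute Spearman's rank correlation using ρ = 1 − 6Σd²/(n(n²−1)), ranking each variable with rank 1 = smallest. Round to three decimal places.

0.500

Ranks of variable 1: 3, 4, 1, 5, 2
Ranks of variable 2: 5, 2, 1, 4, 3
d = r₁ − r₂: -2, 2, 0, 1, -1
d²: 4, 4, 0, 1, 1; Σd² = 10
ρ = 1 − 6·10/(5·24) = 1 − 60/120 = 0.500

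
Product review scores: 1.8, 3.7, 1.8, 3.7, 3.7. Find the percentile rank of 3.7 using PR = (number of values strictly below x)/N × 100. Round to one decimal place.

40.0

N = 5.
Strictly below 3.7: 2. Equal to 3.7: 3.
PR = 2/5 × 100 = 40.0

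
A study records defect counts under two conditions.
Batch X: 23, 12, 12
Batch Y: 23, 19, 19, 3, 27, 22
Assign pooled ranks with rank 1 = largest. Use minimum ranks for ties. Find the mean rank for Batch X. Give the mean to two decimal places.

5.33

Sorted (descending): 27, 23, 23, 22, 19, 19, 12, 12, 3
The 2 values of 23 occupy positions 2–3 → each gets rank 2.
The 2 values of 19 occupy positions 5–6 → each gets rank 5.
The 2 values of 12 occupy positions 7–8 → each gets rank 7.
Batch X values → pooled ranks: 23→2, 12→7, 12→7
Mean rank = (2 + 7 + 7) / 3 = 5.33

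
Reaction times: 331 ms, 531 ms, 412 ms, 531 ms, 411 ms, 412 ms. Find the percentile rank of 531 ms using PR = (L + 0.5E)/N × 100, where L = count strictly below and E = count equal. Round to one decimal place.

N = 6.
Strictly below 531: 4. Equal to 531: 2.
PR = (4 + 0.5·2)/6 × 100 = 83.3

83.3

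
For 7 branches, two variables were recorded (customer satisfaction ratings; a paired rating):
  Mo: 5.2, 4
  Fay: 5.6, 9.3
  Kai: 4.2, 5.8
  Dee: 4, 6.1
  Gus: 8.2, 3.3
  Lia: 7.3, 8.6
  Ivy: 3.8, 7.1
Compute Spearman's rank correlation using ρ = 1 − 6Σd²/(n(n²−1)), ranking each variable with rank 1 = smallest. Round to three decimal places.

-0.143

Ranks of variable 1: 4, 5, 3, 2, 7, 6, 1
Ranks of variable 2: 2, 7, 3, 4, 1, 6, 5
d = r₁ − r₂: 2, -2, 0, -2, 6, 0, -4
d²: 4, 4, 0, 4, 36, 0, 16; Σd² = 64
ρ = 1 − 6·64/(7·48) = 1 − 384/336 = -0.143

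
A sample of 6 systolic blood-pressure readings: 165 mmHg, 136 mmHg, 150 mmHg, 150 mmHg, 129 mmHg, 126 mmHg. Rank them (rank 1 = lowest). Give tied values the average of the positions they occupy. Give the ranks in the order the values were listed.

6, 3, 4.5, 4.5, 2, 1

Sorted (ascending): 126, 129, 136, 150, 150, 165
The 2 values of 150 occupy positions 4–5 → average rank (4+5)/2 = 4.5.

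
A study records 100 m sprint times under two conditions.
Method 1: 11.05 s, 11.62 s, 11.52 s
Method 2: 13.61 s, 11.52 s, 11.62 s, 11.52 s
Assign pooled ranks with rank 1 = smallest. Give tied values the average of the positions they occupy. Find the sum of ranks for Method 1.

9.5

Sorted (ascending): 11.05, 11.52, 11.52, 11.52, 11.62, 11.62, 13.61
The 3 values of 11.52 occupy positions 2–4 → average rank 3.
The 2 values of 11.62 occupy positions 5–6 → average rank (5+6)/2 = 5.5.
Method 1 values → pooled ranks: 11.05→1, 11.62→5.5, 11.52→3
Rank sum = 1 + 5.5 + 3 = 9.5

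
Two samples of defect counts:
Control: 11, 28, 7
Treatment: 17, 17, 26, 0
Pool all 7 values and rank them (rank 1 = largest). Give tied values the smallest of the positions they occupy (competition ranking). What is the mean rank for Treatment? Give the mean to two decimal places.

Sorted (descending): 28, 26, 17, 17, 11, 7, 0
The 2 values of 17 occupy positions 3–4 → each gets rank 3.
Treatment values → pooled ranks: 17→3, 17→3, 26→2, 0→7
Mean rank = (3 + 3 + 2 + 7) / 4 = 3.75

3.75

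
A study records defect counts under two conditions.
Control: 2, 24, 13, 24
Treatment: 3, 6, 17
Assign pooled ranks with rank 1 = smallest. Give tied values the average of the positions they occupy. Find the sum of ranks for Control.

18

Sorted (ascending): 2, 3, 6, 13, 17, 24, 24
The 2 values of 24 occupy positions 6–7 → average rank (6+7)/2 = 6.5.
Control values → pooled ranks: 2→1, 24→6.5, 13→4, 24→6.5
Rank sum = 1 + 6.5 + 4 + 6.5 = 18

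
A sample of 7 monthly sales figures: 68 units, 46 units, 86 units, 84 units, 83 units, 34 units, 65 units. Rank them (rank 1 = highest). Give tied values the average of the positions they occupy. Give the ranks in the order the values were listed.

4, 6, 1, 2, 3, 7, 5

Sorted (descending): 86, 84, 83, 68, 65, 46, 34
No ties — each value takes its position as its rank.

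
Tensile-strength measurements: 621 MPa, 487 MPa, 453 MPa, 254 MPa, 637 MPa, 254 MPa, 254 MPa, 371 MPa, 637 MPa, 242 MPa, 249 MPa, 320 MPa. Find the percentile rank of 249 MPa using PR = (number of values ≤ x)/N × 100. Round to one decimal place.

16.7

N = 12.
Strictly below 249: 1. Equal to 249: 1.
PR = 2/12 × 100 = 16.7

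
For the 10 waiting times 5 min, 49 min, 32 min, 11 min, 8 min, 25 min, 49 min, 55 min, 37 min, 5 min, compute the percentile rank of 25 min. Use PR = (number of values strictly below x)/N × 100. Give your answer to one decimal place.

40.0

N = 10.
Strictly below 25: 4. Equal to 25: 1.
PR = 4/10 × 100 = 40.0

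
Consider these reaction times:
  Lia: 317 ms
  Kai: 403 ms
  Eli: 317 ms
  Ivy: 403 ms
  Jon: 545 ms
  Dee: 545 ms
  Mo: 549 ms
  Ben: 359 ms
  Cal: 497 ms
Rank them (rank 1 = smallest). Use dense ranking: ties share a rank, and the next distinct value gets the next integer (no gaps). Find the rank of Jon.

Sorted (ascending): 317, 317, 359, 403, 403, 497, 545, 545, 549
The 2 values of 317 share dense rank 1.
The 2 values of 403 share dense rank 3.
The 2 values of 545 share dense rank 5.
Remaining distinct values take the next consecutive integers.
Jon has value 545 ms → rank 5.

5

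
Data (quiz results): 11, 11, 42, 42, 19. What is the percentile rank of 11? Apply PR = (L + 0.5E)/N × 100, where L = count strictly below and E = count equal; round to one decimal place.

20.0

N = 5.
Strictly below 11: 0. Equal to 11: 2.
PR = (0 + 0.5·2)/5 × 100 = 20.0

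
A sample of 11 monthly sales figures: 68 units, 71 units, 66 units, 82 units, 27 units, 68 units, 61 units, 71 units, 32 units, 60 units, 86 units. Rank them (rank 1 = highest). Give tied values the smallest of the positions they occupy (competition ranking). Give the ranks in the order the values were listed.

Sorted (descending): 86, 82, 71, 71, 68, 68, 66, 61, 60, 32, 27
The 2 values of 71 occupy positions 3–4 → each gets rank 3.
The 2 values of 68 occupy positions 5–6 → each gets rank 5.

5, 3, 7, 2, 11, 5, 8, 3, 10, 9, 1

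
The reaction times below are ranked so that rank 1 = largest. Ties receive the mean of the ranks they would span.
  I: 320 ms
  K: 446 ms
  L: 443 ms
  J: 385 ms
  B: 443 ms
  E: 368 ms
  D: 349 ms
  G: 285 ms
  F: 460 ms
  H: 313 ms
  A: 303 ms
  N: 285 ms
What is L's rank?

3.5

Sorted (descending): 460, 446, 443, 443, 385, 368, 349, 320, 313, 303, 285, 285
The 2 values of 443 occupy positions 3–4 → average rank (3+4)/2 = 3.5.
The 2 values of 285 occupy positions 11–12 → average rank (11+12)/2 = 11.5.
L has value 443 ms → rank 3.5.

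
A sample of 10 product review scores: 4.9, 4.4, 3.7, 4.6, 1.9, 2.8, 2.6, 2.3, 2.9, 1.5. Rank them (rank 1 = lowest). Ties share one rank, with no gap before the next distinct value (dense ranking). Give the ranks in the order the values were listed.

10, 8, 7, 9, 2, 5, 4, 3, 6, 1

Sorted (ascending): 1.5, 1.9, 2.3, 2.6, 2.8, 2.9, 3.7, 4.4, 4.6, 4.9
No ties — each value takes its position as its rank.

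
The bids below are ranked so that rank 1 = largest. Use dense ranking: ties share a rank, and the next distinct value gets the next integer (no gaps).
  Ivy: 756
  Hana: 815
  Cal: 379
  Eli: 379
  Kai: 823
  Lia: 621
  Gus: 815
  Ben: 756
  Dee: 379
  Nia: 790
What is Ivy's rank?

4

Sorted (descending): 823, 815, 815, 790, 756, 756, 621, 379, 379, 379
The 2 values of 815 share dense rank 2.
The 2 values of 756 share dense rank 4.
The 3 values of 379 share dense rank 6.
Remaining distinct values take the next consecutive integers.
Ivy has value 756 → rank 4.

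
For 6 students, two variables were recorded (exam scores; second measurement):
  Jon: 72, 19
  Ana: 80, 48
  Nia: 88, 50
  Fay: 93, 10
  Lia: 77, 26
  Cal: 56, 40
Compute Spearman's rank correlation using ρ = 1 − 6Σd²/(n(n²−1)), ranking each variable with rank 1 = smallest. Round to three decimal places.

-0.029

Ranks of variable 1: 2, 4, 5, 6, 3, 1
Ranks of variable 2: 2, 5, 6, 1, 3, 4
d = r₁ − r₂: 0, -1, -1, 5, 0, -3
d²: 0, 1, 1, 25, 0, 9; Σd² = 36
ρ = 1 − 6·36/(6·35) = 1 − 216/210 = -0.029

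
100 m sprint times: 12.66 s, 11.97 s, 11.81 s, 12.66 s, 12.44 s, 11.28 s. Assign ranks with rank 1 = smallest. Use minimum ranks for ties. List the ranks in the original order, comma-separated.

Sorted (ascending): 11.28, 11.81, 11.97, 12.44, 12.66, 12.66
The 2 values of 12.66 occupy positions 5–6 → each gets rank 5.

5, 3, 2, 5, 4, 1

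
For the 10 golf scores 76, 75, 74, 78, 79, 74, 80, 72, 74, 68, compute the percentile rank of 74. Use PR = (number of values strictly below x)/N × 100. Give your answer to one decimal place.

N = 10.
Strictly below 74: 2. Equal to 74: 3.
PR = 2/10 × 100 = 20.0

20.0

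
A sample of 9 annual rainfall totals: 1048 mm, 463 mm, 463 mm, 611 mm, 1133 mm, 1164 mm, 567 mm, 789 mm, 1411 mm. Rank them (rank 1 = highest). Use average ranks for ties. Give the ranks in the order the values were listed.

4, 8.5, 8.5, 6, 3, 2, 7, 5, 1

Sorted (descending): 1411, 1164, 1133, 1048, 789, 611, 567, 463, 463
The 2 values of 463 occupy positions 8–9 → average rank (8+9)/2 = 8.5.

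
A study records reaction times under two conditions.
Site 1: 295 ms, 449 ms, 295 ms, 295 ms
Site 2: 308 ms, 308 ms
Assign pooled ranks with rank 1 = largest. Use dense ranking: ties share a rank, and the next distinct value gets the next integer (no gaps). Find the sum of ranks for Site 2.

4

Sorted (descending): 449, 308, 308, 295, 295, 295
The 2 values of 308 share dense rank 2.
The 3 values of 295 share dense rank 3.
Remaining distinct values take the next consecutive integers.
Site 2 values → pooled ranks: 308→2, 308→2
Rank sum = 2 + 2 = 4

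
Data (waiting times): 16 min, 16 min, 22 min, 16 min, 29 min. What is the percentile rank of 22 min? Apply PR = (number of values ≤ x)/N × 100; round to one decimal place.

80.0

N = 5.
Strictly below 22: 3. Equal to 22: 1.
PR = 4/5 × 100 = 80.0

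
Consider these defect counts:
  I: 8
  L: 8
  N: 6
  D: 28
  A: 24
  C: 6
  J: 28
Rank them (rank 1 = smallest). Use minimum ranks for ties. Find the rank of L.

Sorted (ascending): 6, 6, 8, 8, 24, 28, 28
The 2 values of 6 occupy positions 1–2 → each gets rank 1.
The 2 values of 8 occupy positions 3–4 → each gets rank 3.
The 2 values of 28 occupy positions 6–7 → each gets rank 6.
L has value 8 → rank 3.

3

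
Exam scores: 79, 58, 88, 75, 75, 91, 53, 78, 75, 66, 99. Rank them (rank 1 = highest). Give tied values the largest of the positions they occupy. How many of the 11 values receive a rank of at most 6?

Sorted (descending): 99, 91, 88, 79, 78, 75, 75, 75, 66, 58, 53
The 3 values of 75 occupy positions 6–8 → each gets rank 8.
Ranks ≤ 6: {1, 2, 3, 4, 5} → 5 values.

5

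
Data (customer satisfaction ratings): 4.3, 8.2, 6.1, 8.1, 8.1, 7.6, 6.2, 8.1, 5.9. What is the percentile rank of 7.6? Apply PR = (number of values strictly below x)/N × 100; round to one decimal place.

44.4

N = 9.
Strictly below 7.6: 4. Equal to 7.6: 1.
PR = 4/9 × 100 = 44.4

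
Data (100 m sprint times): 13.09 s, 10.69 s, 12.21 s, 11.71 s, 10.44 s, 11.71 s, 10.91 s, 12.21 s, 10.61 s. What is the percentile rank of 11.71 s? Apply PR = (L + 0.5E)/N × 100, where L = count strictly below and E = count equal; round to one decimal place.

N = 9.
Strictly below 11.71: 4. Equal to 11.71: 2.
PR = (4 + 0.5·2)/9 × 100 = 55.6

55.6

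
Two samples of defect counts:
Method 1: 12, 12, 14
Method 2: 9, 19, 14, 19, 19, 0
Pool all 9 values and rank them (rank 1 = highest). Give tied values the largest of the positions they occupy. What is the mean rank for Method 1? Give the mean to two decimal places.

6.33

Sorted (descending): 19, 19, 19, 14, 14, 12, 12, 9, 0
The 3 values of 19 occupy positions 1–3 → each gets rank 3.
The 2 values of 14 occupy positions 4–5 → each gets rank 5.
The 2 values of 12 occupy positions 6–7 → each gets rank 7.
Method 1 values → pooled ranks: 12→7, 12→7, 14→5
Mean rank = (7 + 7 + 5) / 3 = 6.33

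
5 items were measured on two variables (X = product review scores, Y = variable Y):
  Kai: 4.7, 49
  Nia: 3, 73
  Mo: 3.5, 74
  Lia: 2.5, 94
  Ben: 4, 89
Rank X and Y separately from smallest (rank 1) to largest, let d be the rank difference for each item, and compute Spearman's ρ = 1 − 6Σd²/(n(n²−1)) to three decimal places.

-0.600

Ranks of variable 1: 5, 2, 3, 1, 4
Ranks of variable 2: 1, 2, 3, 5, 4
d = r₁ − r₂: 4, 0, 0, -4, 0
d²: 16, 0, 0, 16, 0; Σd² = 32
ρ = 1 − 6·32/(5·24) = 1 − 192/120 = -0.600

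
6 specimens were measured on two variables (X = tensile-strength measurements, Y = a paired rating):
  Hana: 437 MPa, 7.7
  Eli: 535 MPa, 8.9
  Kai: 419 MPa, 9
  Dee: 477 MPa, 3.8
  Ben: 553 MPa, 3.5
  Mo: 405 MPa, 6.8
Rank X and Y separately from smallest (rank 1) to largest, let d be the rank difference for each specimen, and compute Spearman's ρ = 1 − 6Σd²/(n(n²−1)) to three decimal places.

Ranks of variable 1: 3, 5, 2, 4, 6, 1
Ranks of variable 2: 4, 5, 6, 2, 1, 3
d = r₁ − r₂: -1, 0, -4, 2, 5, -2
d²: 1, 0, 16, 4, 25, 4; Σd² = 50
ρ = 1 − 6·50/(6·35) = 1 − 300/210 = -0.429

-0.429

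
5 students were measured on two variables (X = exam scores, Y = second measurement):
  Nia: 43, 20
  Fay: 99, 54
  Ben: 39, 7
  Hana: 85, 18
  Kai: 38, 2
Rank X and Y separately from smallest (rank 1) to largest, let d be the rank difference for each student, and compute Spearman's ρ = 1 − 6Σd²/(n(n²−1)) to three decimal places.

0.900

Ranks of variable 1: 3, 5, 2, 4, 1
Ranks of variable 2: 4, 5, 2, 3, 1
d = r₁ − r₂: -1, 0, 0, 1, 0
d²: 1, 0, 0, 1, 0; Σd² = 2
ρ = 1 − 6·2/(5·24) = 1 − 12/120 = 0.900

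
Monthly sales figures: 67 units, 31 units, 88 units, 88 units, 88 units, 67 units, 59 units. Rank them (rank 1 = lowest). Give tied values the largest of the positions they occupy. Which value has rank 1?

31

Sorted (ascending): 31, 59, 67, 67, 88, 88, 88
The 2 values of 67 occupy positions 3–4 → each gets rank 4.
The 3 values of 88 occupy positions 5–7 → each gets rank 7.
Rank 1 → value 31.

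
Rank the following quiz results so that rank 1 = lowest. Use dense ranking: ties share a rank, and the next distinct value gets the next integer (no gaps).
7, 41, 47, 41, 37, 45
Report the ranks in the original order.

Sorted (ascending): 7, 37, 41, 41, 45, 47
The 2 values of 41 share dense rank 3.
Remaining distinct values take the next consecutive integers.

1, 3, 5, 3, 2, 4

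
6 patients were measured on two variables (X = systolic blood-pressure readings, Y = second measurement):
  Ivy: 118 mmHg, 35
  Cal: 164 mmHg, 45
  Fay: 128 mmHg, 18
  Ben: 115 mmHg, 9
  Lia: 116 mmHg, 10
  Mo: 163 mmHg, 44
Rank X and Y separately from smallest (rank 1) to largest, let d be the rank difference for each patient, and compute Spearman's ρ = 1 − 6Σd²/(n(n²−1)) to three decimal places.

0.943

Ranks of variable 1: 3, 6, 4, 1, 2, 5
Ranks of variable 2: 4, 6, 3, 1, 2, 5
d = r₁ − r₂: -1, 0, 1, 0, 0, 0
d²: 1, 0, 1, 0, 0, 0; Σd² = 2
ρ = 1 − 6·2/(6·35) = 1 − 12/210 = 0.943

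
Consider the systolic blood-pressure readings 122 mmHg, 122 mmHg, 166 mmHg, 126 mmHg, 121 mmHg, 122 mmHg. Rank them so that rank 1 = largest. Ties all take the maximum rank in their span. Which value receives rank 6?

Sorted (descending): 166, 126, 122, 122, 122, 121
The 3 values of 122 occupy positions 3–5 → each gets rank 5.
Rank 6 → value 121.

121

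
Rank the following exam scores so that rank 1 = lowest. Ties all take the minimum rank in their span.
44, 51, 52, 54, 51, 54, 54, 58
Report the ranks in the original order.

Sorted (ascending): 44, 51, 51, 52, 54, 54, 54, 58
The 2 values of 51 occupy positions 2–3 → each gets rank 2.
The 3 values of 54 occupy positions 5–7 → each gets rank 5.

1, 2, 4, 5, 2, 5, 5, 8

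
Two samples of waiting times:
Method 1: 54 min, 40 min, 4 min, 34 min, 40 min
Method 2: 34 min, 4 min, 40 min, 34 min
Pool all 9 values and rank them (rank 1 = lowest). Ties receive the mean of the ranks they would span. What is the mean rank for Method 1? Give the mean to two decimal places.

5.70

Sorted (ascending): 4, 4, 34, 34, 34, 40, 40, 40, 54
The 2 values of 4 occupy positions 1–2 → average rank (1+2)/2 = 1.5.
The 3 values of 34 occupy positions 3–5 → average rank 4.
The 3 values of 40 occupy positions 6–8 → average rank 7.
Method 1 values → pooled ranks: 54→9, 40→7, 4→1.5, 34→4, 40→7
Mean rank = (9 + 7 + 1.5 + 4 + 7) / 5 = 5.70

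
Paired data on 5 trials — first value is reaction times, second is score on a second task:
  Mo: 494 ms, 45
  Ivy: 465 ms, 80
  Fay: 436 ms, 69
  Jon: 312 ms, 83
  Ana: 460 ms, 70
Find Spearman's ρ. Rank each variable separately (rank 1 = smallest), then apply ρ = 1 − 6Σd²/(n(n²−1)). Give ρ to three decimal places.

-0.600

Ranks of variable 1: 5, 4, 2, 1, 3
Ranks of variable 2: 1, 4, 2, 5, 3
d = r₁ − r₂: 4, 0, 0, -4, 0
d²: 16, 0, 0, 16, 0; Σd² = 32
ρ = 1 − 6·32/(5·24) = 1 − 192/120 = -0.600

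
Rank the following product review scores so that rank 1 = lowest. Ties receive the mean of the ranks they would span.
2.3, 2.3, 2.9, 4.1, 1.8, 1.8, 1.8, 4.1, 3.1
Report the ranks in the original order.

4.5, 4.5, 6, 8.5, 2, 2, 2, 8.5, 7

Sorted (ascending): 1.8, 1.8, 1.8, 2.3, 2.3, 2.9, 3.1, 4.1, 4.1
The 3 values of 1.8 occupy positions 1–3 → average rank 2.
The 2 values of 2.3 occupy positions 4–5 → average rank (4+5)/2 = 4.5.
The 2 values of 4.1 occupy positions 8–9 → average rank (8+9)/2 = 8.5.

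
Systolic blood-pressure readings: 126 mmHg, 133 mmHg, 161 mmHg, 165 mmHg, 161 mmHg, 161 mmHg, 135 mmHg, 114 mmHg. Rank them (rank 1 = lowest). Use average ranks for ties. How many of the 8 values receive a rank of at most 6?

Sorted (ascending): 114, 126, 133, 135, 161, 161, 161, 165
The 3 values of 161 occupy positions 5–7 → average rank 6.
Ranks ≤ 6: {1, 2, 3, 4, 6, 6, 6} → 7 values.

7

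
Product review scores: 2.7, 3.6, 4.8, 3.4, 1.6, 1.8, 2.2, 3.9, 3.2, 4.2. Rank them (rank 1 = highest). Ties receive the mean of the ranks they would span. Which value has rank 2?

4.2

Sorted (descending): 4.8, 4.2, 3.9, 3.6, 3.4, 3.2, 2.7, 2.2, 1.8, 1.6
No ties — each value takes its position as its rank.
Rank 2 → value 4.2.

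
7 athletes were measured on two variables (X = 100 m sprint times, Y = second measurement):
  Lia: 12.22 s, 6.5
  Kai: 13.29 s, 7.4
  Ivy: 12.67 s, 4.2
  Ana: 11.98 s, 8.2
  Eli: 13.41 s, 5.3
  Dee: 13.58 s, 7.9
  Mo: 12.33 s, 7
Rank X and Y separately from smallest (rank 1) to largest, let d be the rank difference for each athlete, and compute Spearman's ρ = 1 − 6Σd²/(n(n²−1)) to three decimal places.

-0.143

Ranks of variable 1: 2, 5, 4, 1, 6, 7, 3
Ranks of variable 2: 3, 5, 1, 7, 2, 6, 4
d = r₁ − r₂: -1, 0, 3, -6, 4, 1, -1
d²: 1, 0, 9, 36, 16, 1, 1; Σd² = 64
ρ = 1 − 6·64/(7·48) = 1 − 384/336 = -0.143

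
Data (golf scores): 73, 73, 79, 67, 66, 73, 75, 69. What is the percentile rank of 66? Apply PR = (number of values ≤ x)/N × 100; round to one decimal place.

12.5

N = 8.
Strictly below 66: 0. Equal to 66: 1.
PR = 1/8 × 100 = 12.5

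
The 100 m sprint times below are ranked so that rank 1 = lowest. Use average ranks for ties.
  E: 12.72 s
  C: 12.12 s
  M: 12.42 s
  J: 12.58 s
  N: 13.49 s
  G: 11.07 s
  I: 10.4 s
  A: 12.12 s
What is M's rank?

5

Sorted (ascending): 10.4, 11.07, 12.12, 12.12, 12.42, 12.58, 12.72, 13.49
The 2 values of 12.12 occupy positions 3–4 → average rank (3+4)/2 = 3.5.
M has value 12.42 s → rank 5.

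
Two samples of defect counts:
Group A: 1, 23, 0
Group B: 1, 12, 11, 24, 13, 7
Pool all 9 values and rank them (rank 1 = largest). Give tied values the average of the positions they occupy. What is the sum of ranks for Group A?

18.5

Sorted (descending): 24, 23, 13, 12, 11, 7, 1, 1, 0
The 2 values of 1 occupy positions 7–8 → average rank (7+8)/2 = 7.5.
Group A values → pooled ranks: 1→7.5, 23→2, 0→9
Rank sum = 7.5 + 2 + 9 = 18.5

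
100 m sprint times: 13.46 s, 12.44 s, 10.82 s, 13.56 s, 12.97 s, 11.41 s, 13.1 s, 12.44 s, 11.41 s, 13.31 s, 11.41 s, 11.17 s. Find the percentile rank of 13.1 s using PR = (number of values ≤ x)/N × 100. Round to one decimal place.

75.0

N = 12.
Strictly below 13.1: 8. Equal to 13.1: 1.
PR = 9/12 × 100 = 75.0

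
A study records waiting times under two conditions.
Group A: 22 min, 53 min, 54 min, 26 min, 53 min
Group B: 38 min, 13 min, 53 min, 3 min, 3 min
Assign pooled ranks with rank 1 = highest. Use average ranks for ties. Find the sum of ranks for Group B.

Sorted (descending): 54, 53, 53, 53, 38, 26, 22, 13, 3, 3
The 3 values of 53 occupy positions 2–4 → average rank 3.
The 2 values of 3 occupy positions 9–10 → average rank (9+10)/2 = 9.5.
Group B values → pooled ranks: 38→5, 13→8, 53→3, 3→9.5, 3→9.5
Rank sum = 5 + 8 + 3 + 9.5 + 9.5 = 35

35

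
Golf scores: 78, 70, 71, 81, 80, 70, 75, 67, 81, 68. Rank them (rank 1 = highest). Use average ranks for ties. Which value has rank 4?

Sorted (descending): 81, 81, 80, 78, 75, 71, 70, 70, 68, 67
The 2 values of 81 occupy positions 1–2 → average rank (1+2)/2 = 1.5.
The 2 values of 70 occupy positions 7–8 → average rank (7+8)/2 = 7.5.
Rank 4 → value 78.

78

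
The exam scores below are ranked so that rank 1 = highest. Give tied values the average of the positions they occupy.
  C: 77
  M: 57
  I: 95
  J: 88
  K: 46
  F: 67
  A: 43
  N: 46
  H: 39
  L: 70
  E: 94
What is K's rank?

Sorted (descending): 95, 94, 88, 77, 70, 67, 57, 46, 46, 43, 39
The 2 values of 46 occupy positions 8–9 → average rank (8+9)/2 = 8.5.
K has value 46 → rank 8.5.

8.5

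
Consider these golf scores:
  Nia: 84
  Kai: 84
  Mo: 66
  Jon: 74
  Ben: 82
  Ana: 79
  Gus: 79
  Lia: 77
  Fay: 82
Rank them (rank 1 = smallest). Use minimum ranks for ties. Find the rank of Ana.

Sorted (ascending): 66, 74, 77, 79, 79, 82, 82, 84, 84
The 2 values of 79 occupy positions 4–5 → each gets rank 4.
The 2 values of 82 occupy positions 6–7 → each gets rank 6.
The 2 values of 84 occupy positions 8–9 → each gets rank 8.
Ana has value 79 → rank 4.

4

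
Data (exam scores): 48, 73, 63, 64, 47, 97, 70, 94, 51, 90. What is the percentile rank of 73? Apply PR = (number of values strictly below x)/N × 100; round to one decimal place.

60.0

N = 10.
Strictly below 73: 6. Equal to 73: 1.
PR = 6/10 × 100 = 60.0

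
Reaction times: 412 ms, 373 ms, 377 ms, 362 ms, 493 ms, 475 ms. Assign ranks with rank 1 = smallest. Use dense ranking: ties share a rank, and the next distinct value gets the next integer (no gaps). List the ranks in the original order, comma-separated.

Sorted (ascending): 362, 373, 377, 412, 475, 493
No ties — each value takes its position as its rank.

4, 2, 3, 1, 6, 5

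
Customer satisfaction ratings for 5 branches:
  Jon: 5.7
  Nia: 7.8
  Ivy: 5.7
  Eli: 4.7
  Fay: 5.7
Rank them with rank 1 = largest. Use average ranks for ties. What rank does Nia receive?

Sorted (descending): 7.8, 5.7, 5.7, 5.7, 4.7
The 3 values of 5.7 occupy positions 2–4 → average rank 3.
Nia has value 7.8 → rank 1.

1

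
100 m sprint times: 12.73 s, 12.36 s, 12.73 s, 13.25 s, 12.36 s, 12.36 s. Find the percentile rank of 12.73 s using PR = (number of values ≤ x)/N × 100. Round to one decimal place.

N = 6.
Strictly below 12.73: 3. Equal to 12.73: 2.
PR = 5/6 × 100 = 83.3

83.3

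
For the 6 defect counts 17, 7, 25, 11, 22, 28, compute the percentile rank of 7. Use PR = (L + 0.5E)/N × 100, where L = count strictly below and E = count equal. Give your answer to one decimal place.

8.3

N = 6.
Strictly below 7: 0. Equal to 7: 1.
PR = (0 + 0.5·1)/6 × 100 = 8.3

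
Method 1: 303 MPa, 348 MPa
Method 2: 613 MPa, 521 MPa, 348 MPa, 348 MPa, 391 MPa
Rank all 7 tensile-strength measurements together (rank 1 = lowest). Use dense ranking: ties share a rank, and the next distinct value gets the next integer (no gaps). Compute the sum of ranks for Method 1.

Sorted (ascending): 303, 348, 348, 348, 391, 521, 613
The 3 values of 348 share dense rank 2.
Remaining distinct values take the next consecutive integers.
Method 1 values → pooled ranks: 303→1, 348→2
Rank sum = 1 + 2 = 3

3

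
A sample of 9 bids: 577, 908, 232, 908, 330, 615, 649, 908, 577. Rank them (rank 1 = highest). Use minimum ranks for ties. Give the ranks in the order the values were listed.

6, 1, 9, 1, 8, 5, 4, 1, 6

Sorted (descending): 908, 908, 908, 649, 615, 577, 577, 330, 232
The 3 values of 908 occupy positions 1–3 → each gets rank 1.
The 2 values of 577 occupy positions 6–7 → each gets rank 6.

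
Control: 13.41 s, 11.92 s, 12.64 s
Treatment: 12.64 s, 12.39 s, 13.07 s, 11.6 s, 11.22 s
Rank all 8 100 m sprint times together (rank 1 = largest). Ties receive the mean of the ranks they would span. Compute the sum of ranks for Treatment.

Sorted (descending): 13.41, 13.07, 12.64, 12.64, 12.39, 11.92, 11.6, 11.22
The 2 values of 12.64 occupy positions 3–4 → average rank (3+4)/2 = 3.5.
Treatment values → pooled ranks: 12.64→3.5, 12.39→5, 13.07→2, 11.6→7, 11.22→8
Rank sum = 3.5 + 5 + 2 + 7 + 8 = 25.5

25.5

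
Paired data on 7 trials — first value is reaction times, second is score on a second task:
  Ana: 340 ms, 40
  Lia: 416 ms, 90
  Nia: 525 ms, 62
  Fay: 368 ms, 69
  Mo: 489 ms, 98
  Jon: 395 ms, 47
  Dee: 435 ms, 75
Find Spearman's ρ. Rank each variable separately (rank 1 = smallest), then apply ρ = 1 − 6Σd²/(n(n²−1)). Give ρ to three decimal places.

Ranks of variable 1: 1, 4, 7, 2, 6, 3, 5
Ranks of variable 2: 1, 6, 3, 4, 7, 2, 5
d = r₁ − r₂: 0, -2, 4, -2, -1, 1, 0
d²: 0, 4, 16, 4, 1, 1, 0; Σd² = 26
ρ = 1 − 6·26/(7·48) = 1 − 156/336 = 0.536

0.536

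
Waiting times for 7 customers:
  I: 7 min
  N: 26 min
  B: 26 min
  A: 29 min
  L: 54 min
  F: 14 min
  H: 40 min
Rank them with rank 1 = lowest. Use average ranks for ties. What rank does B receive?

Sorted (ascending): 7, 14, 26, 26, 29, 40, 54
The 2 values of 26 occupy positions 3–4 → average rank (3+4)/2 = 3.5.
B has value 26 min → rank 3.5.

3.5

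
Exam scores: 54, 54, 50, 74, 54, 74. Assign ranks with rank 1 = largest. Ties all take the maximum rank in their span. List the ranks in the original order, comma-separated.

Sorted (descending): 74, 74, 54, 54, 54, 50
The 2 values of 74 occupy positions 1–2 → each gets rank 2.
The 3 values of 54 occupy positions 3–5 → each gets rank 5.

5, 5, 6, 2, 5, 2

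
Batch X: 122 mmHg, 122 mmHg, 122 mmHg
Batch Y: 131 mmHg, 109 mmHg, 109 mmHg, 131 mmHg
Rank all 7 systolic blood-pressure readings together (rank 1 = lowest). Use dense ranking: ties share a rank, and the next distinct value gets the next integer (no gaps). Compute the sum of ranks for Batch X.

6

Sorted (ascending): 109, 109, 122, 122, 122, 131, 131
The 2 values of 109 share dense rank 1.
The 3 values of 122 share dense rank 2.
The 2 values of 131 share dense rank 3.
Batch X values → pooled ranks: 122→2, 122→2, 122→2
Rank sum = 2 + 2 + 2 = 6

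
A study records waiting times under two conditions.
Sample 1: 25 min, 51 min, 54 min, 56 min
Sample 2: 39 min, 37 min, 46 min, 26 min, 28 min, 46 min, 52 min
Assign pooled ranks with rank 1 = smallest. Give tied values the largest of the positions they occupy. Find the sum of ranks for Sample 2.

37

Sorted (ascending): 25, 26, 28, 37, 39, 46, 46, 51, 52, 54, 56
The 2 values of 46 occupy positions 6–7 → each gets rank 7.
Sample 2 values → pooled ranks: 39→5, 37→4, 46→7, 26→2, 28→3, 46→7, 52→9
Rank sum = 5 + 4 + 7 + 2 + 3 + 7 + 9 = 37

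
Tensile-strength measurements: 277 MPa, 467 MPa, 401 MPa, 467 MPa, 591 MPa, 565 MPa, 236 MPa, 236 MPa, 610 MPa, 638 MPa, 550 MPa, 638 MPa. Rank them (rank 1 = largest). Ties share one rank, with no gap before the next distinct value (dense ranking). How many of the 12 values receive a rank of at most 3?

Sorted (descending): 638, 638, 610, 591, 565, 550, 467, 467, 401, 277, 236, 236
The 2 values of 638 share dense rank 1.
The 2 values of 467 share dense rank 6.
The 2 values of 236 share dense rank 9.
Remaining distinct values take the next consecutive integers.
Ranks ≤ 3: {1, 1, 2, 3} → 4 values.

4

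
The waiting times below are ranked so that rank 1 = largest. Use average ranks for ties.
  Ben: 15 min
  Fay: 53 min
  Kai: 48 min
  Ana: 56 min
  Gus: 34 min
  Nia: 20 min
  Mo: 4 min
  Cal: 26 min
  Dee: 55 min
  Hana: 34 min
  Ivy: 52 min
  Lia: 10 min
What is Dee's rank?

Sorted (descending): 56, 55, 53, 52, 48, 34, 34, 26, 20, 15, 10, 4
The 2 values of 34 occupy positions 6–7 → average rank (6+7)/2 = 6.5.
Dee has value 55 min → rank 2.

2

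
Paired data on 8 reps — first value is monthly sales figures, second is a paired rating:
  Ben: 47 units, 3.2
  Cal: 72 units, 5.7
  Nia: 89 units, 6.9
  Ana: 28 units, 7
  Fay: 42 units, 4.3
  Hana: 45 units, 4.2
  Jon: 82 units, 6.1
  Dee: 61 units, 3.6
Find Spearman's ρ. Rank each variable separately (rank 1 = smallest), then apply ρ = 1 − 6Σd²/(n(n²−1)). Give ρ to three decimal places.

Ranks of variable 1: 4, 6, 8, 1, 2, 3, 7, 5
Ranks of variable 2: 1, 5, 7, 8, 4, 3, 6, 2
d = r₁ − r₂: 3, 1, 1, -7, -2, 0, 1, 3
d²: 9, 1, 1, 49, 4, 0, 1, 9; Σd² = 74
ρ = 1 − 6·74/(8·63) = 1 − 444/504 = 0.119

0.119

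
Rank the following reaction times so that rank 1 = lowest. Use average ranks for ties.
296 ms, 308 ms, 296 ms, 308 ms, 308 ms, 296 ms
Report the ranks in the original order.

2, 5, 2, 5, 5, 2

Sorted (ascending): 296, 296, 296, 308, 308, 308
The 3 values of 296 occupy positions 1–3 → average rank 2.
The 3 values of 308 occupy positions 4–6 → average rank 5.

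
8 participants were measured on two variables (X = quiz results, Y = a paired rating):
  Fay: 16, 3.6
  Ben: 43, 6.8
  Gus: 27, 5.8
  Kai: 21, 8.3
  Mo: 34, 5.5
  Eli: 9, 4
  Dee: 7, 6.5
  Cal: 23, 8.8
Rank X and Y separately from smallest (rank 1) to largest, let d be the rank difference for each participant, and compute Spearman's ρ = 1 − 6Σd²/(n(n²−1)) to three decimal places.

0.262

Ranks of variable 1: 3, 8, 6, 4, 7, 2, 1, 5
Ranks of variable 2: 1, 6, 4, 7, 3, 2, 5, 8
d = r₁ − r₂: 2, 2, 2, -3, 4, 0, -4, -3
d²: 4, 4, 4, 9, 16, 0, 16, 9; Σd² = 62
ρ = 1 − 6·62/(8·63) = 1 − 372/504 = 0.262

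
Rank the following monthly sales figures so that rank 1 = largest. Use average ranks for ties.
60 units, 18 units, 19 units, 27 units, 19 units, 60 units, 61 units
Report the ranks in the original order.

2.5, 7, 5.5, 4, 5.5, 2.5, 1

Sorted (descending): 61, 60, 60, 27, 19, 19, 18
The 2 values of 60 occupy positions 2–3 → average rank (2+3)/2 = 2.5.
The 2 values of 19 occupy positions 5–6 → average rank (5+6)/2 = 5.5.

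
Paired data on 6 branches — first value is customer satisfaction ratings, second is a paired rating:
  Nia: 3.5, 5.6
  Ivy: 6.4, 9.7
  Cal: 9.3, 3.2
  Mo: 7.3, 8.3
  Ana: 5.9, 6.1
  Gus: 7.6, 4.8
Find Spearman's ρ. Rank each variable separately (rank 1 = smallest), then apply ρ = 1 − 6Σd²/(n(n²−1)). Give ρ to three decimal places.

Ranks of variable 1: 1, 3, 6, 4, 2, 5
Ranks of variable 2: 3, 6, 1, 5, 4, 2
d = r₁ − r₂: -2, -3, 5, -1, -2, 3
d²: 4, 9, 25, 1, 4, 9; Σd² = 52
ρ = 1 − 6·52/(6·35) = 1 − 312/210 = -0.486

-0.486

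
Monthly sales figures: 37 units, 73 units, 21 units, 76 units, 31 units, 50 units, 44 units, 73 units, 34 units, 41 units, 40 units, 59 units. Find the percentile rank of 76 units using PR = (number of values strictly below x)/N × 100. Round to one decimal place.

N = 12.
Strictly below 76: 11. Equal to 76: 1.
PR = 11/12 × 100 = 91.7

91.7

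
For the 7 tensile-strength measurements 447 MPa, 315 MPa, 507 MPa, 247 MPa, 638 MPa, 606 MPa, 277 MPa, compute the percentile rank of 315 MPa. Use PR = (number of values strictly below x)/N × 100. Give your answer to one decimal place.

N = 7.
Strictly below 315: 2. Equal to 315: 1.
PR = 2/7 × 100 = 28.6

28.6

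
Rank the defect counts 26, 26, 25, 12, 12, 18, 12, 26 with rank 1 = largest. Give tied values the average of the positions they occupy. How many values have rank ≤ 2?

3

Sorted (descending): 26, 26, 26, 25, 18, 12, 12, 12
The 3 values of 26 occupy positions 1–3 → average rank 2.
The 3 values of 12 occupy positions 6–8 → average rank 7.
Ranks ≤ 2: {2, 2, 2} → 3 values.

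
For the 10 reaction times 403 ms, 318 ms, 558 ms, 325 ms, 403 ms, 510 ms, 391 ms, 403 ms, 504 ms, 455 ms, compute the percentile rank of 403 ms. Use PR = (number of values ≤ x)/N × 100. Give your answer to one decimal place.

N = 10.
Strictly below 403: 3. Equal to 403: 3.
PR = 6/10 × 100 = 60.0

60.0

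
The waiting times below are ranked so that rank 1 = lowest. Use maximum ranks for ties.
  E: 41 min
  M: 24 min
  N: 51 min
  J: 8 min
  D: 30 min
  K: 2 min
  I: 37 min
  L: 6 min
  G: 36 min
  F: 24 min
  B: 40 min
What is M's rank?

5

Sorted (ascending): 2, 6, 8, 24, 24, 30, 36, 37, 40, 41, 51
The 2 values of 24 occupy positions 4–5 → each gets rank 5.
M has value 24 min → rank 5.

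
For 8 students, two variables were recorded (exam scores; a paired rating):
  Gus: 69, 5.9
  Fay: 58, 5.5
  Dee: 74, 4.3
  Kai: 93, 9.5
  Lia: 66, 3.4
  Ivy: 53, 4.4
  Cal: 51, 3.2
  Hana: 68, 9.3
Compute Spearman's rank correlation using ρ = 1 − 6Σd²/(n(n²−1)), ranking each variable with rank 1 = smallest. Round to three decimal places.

Ranks of variable 1: 6, 3, 7, 8, 4, 2, 1, 5
Ranks of variable 2: 6, 5, 3, 8, 2, 4, 1, 7
d = r₁ − r₂: 0, -2, 4, 0, 2, -2, 0, -2
d²: 0, 4, 16, 0, 4, 4, 0, 4; Σd² = 32
ρ = 1 − 6·32/(8·63) = 1 − 192/504 = 0.619

0.619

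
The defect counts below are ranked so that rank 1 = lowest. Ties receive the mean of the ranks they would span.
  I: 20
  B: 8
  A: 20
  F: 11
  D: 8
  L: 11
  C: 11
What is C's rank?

Sorted (ascending): 8, 8, 11, 11, 11, 20, 20
The 2 values of 8 occupy positions 1–2 → average rank (1+2)/2 = 1.5.
The 3 values of 11 occupy positions 3–5 → average rank 4.
The 2 values of 20 occupy positions 6–7 → average rank (6+7)/2 = 6.5.
C has value 11 → rank 4.

4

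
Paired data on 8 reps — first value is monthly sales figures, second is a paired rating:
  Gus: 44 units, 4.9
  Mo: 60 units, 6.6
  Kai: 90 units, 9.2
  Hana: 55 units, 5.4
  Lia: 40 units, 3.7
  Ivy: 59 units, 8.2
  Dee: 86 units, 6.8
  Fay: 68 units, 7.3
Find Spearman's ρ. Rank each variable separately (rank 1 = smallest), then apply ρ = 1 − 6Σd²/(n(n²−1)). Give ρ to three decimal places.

0.833

Ranks of variable 1: 2, 5, 8, 3, 1, 4, 7, 6
Ranks of variable 2: 2, 4, 8, 3, 1, 7, 5, 6
d = r₁ − r₂: 0, 1, 0, 0, 0, -3, 2, 0
d²: 0, 1, 0, 0, 0, 9, 4, 0; Σd² = 14
ρ = 1 − 6·14/(8·63) = 1 − 84/504 = 0.833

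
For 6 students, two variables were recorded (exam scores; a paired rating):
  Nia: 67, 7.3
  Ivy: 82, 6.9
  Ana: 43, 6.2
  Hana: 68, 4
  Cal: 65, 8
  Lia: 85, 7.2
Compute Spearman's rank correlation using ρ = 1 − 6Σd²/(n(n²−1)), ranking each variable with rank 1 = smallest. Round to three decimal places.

Ranks of variable 1: 3, 5, 1, 4, 2, 6
Ranks of variable 2: 5, 3, 2, 1, 6, 4
d = r₁ − r₂: -2, 2, -1, 3, -4, 2
d²: 4, 4, 1, 9, 16, 4; Σd² = 38
ρ = 1 − 6·38/(6·35) = 1 − 228/210 = -0.086

-0.086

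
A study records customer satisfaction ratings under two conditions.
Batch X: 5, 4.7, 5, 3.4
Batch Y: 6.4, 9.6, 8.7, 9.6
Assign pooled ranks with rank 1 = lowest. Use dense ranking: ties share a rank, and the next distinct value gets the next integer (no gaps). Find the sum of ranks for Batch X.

9

Sorted (ascending): 3.4, 4.7, 5, 5, 6.4, 8.7, 9.6, 9.6
The 2 values of 5 share dense rank 3.
The 2 values of 9.6 share dense rank 6.
Remaining distinct values take the next consecutive integers.
Batch X values → pooled ranks: 5→3, 4.7→2, 5→3, 3.4→1
Rank sum = 3 + 2 + 3 + 1 = 9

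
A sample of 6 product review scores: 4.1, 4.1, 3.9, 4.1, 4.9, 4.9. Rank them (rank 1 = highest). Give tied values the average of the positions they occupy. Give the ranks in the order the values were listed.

4, 4, 6, 4, 1.5, 1.5

Sorted (descending): 4.9, 4.9, 4.1, 4.1, 4.1, 3.9
The 2 values of 4.9 occupy positions 1–2 → average rank (1+2)/2 = 1.5.
The 3 values of 4.1 occupy positions 3–5 → average rank 4.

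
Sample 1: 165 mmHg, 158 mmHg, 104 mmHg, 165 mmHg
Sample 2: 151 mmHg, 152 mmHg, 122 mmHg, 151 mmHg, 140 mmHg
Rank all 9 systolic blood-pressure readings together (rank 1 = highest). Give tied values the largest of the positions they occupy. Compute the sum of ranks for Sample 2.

Sorted (descending): 165, 165, 158, 152, 151, 151, 140, 122, 104
The 2 values of 165 occupy positions 1–2 → each gets rank 2.
The 2 values of 151 occupy positions 5–6 → each gets rank 6.
Sample 2 values → pooled ranks: 151→6, 152→4, 122→8, 151→6, 140→7
Rank sum = 6 + 4 + 8 + 6 + 7 = 31

31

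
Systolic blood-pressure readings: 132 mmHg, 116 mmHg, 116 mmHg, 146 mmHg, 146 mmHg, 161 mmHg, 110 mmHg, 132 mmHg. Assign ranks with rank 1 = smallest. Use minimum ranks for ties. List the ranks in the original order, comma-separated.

4, 2, 2, 6, 6, 8, 1, 4

Sorted (ascending): 110, 116, 116, 132, 132, 146, 146, 161
The 2 values of 116 occupy positions 2–3 → each gets rank 2.
The 2 values of 132 occupy positions 4–5 → each gets rank 4.
The 2 values of 146 occupy positions 6–7 → each gets rank 6.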